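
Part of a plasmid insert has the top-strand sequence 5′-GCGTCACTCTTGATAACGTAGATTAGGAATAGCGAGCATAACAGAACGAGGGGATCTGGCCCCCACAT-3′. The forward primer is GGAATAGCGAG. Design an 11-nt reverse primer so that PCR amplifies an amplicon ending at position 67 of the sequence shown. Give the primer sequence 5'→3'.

5'-TGTGGGGGCCA-3'

The forward primer binds at positions 26–36; the product's 3' end on the top strand is position 67.
The reverse primer anneals to the top strand over positions 57–67, i.e. to TGGCCCCCACA.
Its sequence written 5'→3' is the reverse complement: TGTGGGGGCCA.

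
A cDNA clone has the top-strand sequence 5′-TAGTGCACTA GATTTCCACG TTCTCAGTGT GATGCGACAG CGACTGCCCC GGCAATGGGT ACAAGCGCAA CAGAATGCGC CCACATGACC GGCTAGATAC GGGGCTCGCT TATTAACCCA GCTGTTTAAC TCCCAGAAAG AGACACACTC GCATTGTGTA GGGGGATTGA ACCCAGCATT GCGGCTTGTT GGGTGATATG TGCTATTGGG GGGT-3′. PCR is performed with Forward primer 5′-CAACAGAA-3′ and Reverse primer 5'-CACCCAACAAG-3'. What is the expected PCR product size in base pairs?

The forward primer matches the template at positions 68–75.
Taking the reverse complement of CACCCAACAAG gives CTTGTTGGGTG, found at positions 185–195 on the template; the primer anneals here to the top strand with its 3' end pointing upstream.
Product length = (reverse-primer end) − (forward-primer start) + 1 = 195 − 68 + 1 = 128 bp.

128 bp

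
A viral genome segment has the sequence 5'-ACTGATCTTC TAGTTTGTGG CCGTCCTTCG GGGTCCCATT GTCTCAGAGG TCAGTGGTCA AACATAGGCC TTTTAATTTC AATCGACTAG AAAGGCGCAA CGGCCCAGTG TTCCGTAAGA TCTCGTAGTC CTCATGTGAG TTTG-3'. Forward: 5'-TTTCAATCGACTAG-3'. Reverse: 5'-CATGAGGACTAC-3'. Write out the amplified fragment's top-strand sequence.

Forward primer TTTCAATCGACTAG is found on the top strand at positions 77–90.
Reverse complement of the reverse primer: GTAGTCCTCATG. This occurs on the top strand at positions 125–136.
The product is the template from position 77 through 136 (60 bp).

5'-TTTCAATCGACTAGAAAGGCGCAACGGCCCAGTGTTCCGTAAGATCTCGTAGTCCTCATG-3'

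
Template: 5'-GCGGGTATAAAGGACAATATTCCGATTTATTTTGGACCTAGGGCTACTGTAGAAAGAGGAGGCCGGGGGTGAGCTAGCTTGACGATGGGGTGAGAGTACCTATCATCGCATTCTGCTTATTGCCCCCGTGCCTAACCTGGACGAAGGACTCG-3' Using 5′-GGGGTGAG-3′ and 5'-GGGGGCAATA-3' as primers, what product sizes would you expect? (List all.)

The forward primer GGGGTGAG matches the top strand at positions 66–73, 87–94.
The reverse primer's reverse complement is TATTGCCCCC, matching at positions 118–127.
Each forward site pairs with the reverse site to give a product ending at position 127: sizes 62, 41 bp.

62 bp, 41 bp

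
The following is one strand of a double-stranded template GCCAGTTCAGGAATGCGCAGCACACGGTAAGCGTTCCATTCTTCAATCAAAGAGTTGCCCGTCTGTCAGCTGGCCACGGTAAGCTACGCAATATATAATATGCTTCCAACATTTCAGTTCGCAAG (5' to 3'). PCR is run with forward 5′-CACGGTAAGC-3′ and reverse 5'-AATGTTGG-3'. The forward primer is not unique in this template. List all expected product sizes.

The forward primer CACGGTAAGC matches the top strand at positions 23–32, 75–84.
The reverse primer's reverse complement is CCAACATT, matching at positions 106–113.
Each forward site pairs with the reverse site to give a product ending at position 113: sizes 91, 39 bp.

91 bp, 39 bp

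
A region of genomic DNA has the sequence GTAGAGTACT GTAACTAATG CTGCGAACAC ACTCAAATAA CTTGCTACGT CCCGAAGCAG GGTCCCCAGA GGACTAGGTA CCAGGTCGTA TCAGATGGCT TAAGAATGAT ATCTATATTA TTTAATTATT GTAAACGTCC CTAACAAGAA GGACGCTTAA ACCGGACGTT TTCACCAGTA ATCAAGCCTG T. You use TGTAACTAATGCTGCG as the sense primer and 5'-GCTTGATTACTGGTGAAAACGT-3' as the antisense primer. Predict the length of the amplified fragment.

178 bp

The forward primer matches the template at positions 10–25.
Taking the reverse complement of GCTTGATTACTGGTGAAAACGT gives ACGTTTTCACCAGTAATCAAGC, found at positions 166–187 on the template; the primer anneals here to the top strand with its 3' end pointing upstream.
The product runs from position 10 to position 187, so its length is 187 − 10 + 1 = 178 bp.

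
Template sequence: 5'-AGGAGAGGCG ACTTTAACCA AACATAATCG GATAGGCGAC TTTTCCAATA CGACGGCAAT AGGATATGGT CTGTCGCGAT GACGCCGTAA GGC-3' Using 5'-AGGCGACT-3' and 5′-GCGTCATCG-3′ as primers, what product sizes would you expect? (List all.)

The forward primer AGGCGACT matches the top strand at positions 6–13, 34–41.
The reverse primer's reverse complement is CGATGACGC, matching at positions 77–85.
Each forward site pairs with the reverse site to give a product ending at position 85: sizes 80, 52 bp.

80 bp, 52 bp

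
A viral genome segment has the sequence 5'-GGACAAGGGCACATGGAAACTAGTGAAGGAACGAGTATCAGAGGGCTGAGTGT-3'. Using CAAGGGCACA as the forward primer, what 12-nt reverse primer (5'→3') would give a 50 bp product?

The forward primer binds at positions 4–13, so a 50 bp product ends at position 4 + 50 − 1 = 53.
The reverse primer anneals to the top strand over positions 42–53, i.e. to AGGGCTGAGTGT.
Its sequence written 5'→3' is the reverse complement: ACACTCAGCCCT.

5'-ACACTCAGCCCT-3'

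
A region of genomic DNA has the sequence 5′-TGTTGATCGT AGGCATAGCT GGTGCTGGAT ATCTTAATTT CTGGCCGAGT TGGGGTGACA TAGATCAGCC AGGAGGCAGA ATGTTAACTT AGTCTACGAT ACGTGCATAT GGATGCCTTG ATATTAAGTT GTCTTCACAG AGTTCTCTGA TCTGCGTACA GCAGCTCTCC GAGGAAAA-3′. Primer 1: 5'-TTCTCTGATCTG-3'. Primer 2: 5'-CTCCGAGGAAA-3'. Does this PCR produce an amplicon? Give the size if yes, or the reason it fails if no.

No product — both primers anneal to the same strand and extend in the same direction.

Primer 1 (TTCTCTGATCTG) matches the top strand at positions 143–154 (3' end points downstream).
Primer 2 (CTCCGAGGAAA) also matches the top strand directly, at positions 167–177 — its reverse complement TTTCCTCGGAG is not present.
Both primers anneal to the bottom strand with 3' ends pointing the same way, so neither can prime synthesis back toward the other.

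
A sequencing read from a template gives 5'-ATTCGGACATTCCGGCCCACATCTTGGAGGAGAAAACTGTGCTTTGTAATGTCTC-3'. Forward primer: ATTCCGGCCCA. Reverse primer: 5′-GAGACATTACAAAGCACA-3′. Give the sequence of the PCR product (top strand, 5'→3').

5'-ATTCCGGCCCACATCTTGGAGGAGAAAACTGTGCTTTGTAATGTCTC-3'

The forward primer matches the template at positions 9–19.
Taking the reverse complement of GAGACATTACAAAGCACA gives TGTGCTTTGTAATGTCTC, found at positions 38–55 on the template; the primer anneals here to the top strand with its 3' end pointing upstream.
The product is the template from position 9 through 55 (47 bp).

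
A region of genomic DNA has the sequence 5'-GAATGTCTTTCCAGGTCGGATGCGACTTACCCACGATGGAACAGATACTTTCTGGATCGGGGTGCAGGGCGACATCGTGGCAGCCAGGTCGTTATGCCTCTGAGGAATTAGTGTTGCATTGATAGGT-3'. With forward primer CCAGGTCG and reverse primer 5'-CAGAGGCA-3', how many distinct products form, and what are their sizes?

The forward primer CCAGGTCG matches the top strand at positions 11–18, 84–91.
The reverse primer's reverse complement is TGCCTCTG, matching at positions 95–102.
Each forward site pairs with the reverse site to give a product ending at position 102: sizes 92, 19 bp.

Two products: 92 bp, 19 bp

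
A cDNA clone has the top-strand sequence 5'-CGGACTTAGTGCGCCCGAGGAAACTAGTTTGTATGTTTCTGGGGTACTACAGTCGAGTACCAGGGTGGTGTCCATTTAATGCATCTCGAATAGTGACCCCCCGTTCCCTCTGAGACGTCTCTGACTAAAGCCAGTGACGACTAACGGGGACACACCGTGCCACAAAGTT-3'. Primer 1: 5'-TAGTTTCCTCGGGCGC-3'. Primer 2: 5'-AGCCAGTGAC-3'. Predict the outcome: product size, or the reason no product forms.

Primer 1 (TAGTTTCCTCGGGCGC) has reverse complement GCGCCCGAGGAAACTA, which matches the top strand at positions 11–26; primer 1 anneals to the top strand there with its 3' end pointing upstream toward position 11.
Primer 2 (AGCCAGTGAC) matches the top strand directly at positions 129–138; it anneals to the bottom strand with its 3' end pointing downstream toward position 138.
The 3' ends diverge (primer 1 extends toward position 1, primer 2 toward position 169), so the primers never converge on a shared product.

No product — the primers' 3' ends point away from each other.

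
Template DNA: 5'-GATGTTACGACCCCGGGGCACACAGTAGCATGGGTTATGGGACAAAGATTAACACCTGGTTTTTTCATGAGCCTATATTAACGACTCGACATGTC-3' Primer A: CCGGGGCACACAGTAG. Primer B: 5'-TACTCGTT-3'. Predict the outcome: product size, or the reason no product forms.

No product — primer B has no binding site in the template.

Primer B (TACTCGTT) does not match the top strand, and its reverse complement AACGAGTA does not match either.
With no annealing site for primer B, no amplification occurs.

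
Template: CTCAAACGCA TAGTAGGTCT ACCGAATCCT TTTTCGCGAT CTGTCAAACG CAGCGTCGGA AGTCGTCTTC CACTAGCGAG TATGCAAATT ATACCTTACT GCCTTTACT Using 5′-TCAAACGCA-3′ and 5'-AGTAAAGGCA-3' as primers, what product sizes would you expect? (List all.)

The forward primer TCAAACGCA matches the top strand at positions 2–10, 44–52.
The reverse primer's reverse complement is TGCCTTTACT, matching at positions 100–109.
Each forward site pairs with the reverse site to give a product ending at position 109: sizes 108, 66 bp.

108 bp, 66 bp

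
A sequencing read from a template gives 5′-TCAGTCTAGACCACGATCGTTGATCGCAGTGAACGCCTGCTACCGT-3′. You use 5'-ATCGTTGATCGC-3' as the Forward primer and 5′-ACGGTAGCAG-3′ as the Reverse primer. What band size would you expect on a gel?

Forward primer ATCGTTGATCGC is found on the top strand at positions 16–27.
Reverse complement of the reverse primer: CTGCTACCGT. This occurs on the top strand at positions 37–46.
The product runs from position 16 to position 46, so its length is 46 − 16 + 1 = 31 bp.

31 bp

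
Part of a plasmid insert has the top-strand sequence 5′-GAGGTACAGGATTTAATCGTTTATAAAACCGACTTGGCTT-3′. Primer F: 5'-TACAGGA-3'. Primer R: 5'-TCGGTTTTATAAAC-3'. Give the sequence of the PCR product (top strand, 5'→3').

Forward primer TACAGGA is found on the top strand at positions 5–11.
The reverse primer's reverse complement is GTTTATAAAACCGA, which matches the template at positions 19–32.
The product is the template from position 5 through 32 (28 bp).

5'-TACAGGATTTAATCGTTTATAAAACCGA-3'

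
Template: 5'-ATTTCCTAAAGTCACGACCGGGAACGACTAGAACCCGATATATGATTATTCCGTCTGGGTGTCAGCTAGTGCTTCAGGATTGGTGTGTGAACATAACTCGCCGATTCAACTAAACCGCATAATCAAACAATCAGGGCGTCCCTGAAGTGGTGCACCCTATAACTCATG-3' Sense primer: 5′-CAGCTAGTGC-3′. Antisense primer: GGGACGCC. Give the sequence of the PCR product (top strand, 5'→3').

Forward primer CAGCTAGTGC is found on the top strand at positions 63–72.
Taking the reverse complement of GGGACGCC gives GGCGTCCC, found at positions 135–142 on the template; the primer anneals here to the top strand with its 3' end pointing upstream.
The product is the template from position 63 through 142 (80 bp).

5'-CAGCTAGTGCTTCAGGATTGGTGTGTGAACATAACTCGCCGATTCAACTAAACCGCATAATCAAACAATCAGGGCGTCCC-3'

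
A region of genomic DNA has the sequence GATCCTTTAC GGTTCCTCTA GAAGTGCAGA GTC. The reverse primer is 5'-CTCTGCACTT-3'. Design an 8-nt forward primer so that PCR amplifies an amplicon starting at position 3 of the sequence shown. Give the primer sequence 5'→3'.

5'-TCCTTTAC-3'

The reverse primer's reverse complement AAGTGCAGAG matches the template at positions 22–31; the product starts at position 3.
The forward primer is identical to the top strand over positions 3–10: TCCTTTAC.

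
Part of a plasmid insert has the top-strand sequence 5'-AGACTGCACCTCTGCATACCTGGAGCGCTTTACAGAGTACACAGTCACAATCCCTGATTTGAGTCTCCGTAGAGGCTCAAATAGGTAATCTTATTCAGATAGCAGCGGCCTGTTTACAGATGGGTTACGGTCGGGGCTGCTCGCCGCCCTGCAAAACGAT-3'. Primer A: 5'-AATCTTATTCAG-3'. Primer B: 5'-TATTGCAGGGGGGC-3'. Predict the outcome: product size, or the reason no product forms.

Primer B (TATTGCAGGGGGGC) does not match the top strand, and its reverse complement GCCCCCCTGCAATA does not match either.
With no annealing site for primer B, no amplification occurs.

No product — primer B has no binding site in the template.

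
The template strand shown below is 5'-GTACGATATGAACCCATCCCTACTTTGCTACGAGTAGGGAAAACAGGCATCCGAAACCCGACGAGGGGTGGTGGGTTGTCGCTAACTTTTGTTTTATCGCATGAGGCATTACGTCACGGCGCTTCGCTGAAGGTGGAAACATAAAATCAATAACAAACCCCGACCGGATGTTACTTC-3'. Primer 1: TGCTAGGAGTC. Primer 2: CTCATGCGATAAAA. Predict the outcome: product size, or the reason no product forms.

Primer 1 (TGCTAGGAGTC) does not match the top strand, and its reverse complement GACTCCTAGCA does not match either.
With no annealing site for primer 1, no amplification occurs.

No product — primer 1 has no binding site in the template.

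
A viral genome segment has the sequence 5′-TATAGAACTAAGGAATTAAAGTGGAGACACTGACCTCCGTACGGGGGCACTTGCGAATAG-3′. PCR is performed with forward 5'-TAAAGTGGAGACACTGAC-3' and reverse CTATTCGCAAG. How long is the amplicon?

The forward primer matches the template at positions 17–34.
Taking the reverse complement of CTATTCGCAAG gives CTTGCGAATAG, found at positions 50–60 on the template; the primer anneals here to the top strand with its 3' end pointing upstream.
Amplicon spans positions 17–60: 44 bp.

44 bp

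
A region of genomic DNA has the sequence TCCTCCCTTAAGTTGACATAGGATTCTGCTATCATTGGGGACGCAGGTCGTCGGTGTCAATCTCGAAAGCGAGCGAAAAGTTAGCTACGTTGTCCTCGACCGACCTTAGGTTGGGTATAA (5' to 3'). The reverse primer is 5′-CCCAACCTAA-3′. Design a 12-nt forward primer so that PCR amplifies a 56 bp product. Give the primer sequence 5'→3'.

5'-ATCTCGAAAGCG-3'

The reverse primer's reverse complement TTAGGTTGGG matches the template at positions 106–115, so the product ends at position 115.
A 56 bp product then starts at position 115 − 56 + 1 = 60.
The forward primer is identical to the top strand there: ATCTCGAAAGCG.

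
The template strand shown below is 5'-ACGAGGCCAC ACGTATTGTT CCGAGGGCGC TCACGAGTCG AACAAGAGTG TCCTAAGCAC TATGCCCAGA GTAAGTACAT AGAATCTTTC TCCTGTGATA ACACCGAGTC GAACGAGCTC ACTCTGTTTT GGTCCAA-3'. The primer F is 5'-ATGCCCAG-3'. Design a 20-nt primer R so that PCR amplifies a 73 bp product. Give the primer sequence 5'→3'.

The forward primer binds at positions 62–69, so a 73 bp product ends at position 62 + 73 − 1 = 134.
The reverse primer anneals to the top strand over positions 115–134, i.e. to GAGCTCACTCTGTTTTGGTC.
Its sequence written 5'→3' is the reverse complement: GACCAAAACAGAGTGAGCTC.

5'-GACCAAAACAGAGTGAGCTC-3'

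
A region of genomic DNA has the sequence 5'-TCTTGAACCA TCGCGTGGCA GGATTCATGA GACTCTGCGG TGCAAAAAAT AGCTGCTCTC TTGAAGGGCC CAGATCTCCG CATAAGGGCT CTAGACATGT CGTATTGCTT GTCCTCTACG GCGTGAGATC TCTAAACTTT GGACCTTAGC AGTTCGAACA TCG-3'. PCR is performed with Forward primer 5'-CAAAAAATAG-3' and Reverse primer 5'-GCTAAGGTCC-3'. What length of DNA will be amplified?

Forward primer CAAAAAATAG is found on the top strand at positions 43–52.
The reverse primer's reverse complement is GGACCTTAGC, which matches the template at positions 141–150.
The product runs from position 43 to position 150, so its length is 150 − 43 + 1 = 108 bp.

108 bp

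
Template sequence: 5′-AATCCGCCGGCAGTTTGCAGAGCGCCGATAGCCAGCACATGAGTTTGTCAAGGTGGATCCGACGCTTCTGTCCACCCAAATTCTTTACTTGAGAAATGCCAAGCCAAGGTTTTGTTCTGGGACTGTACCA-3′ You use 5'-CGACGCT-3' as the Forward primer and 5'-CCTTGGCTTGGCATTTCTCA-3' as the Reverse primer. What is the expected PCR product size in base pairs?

The forward primer matches the template at positions 60–66.
Taking the reverse complement of CCTTGGCTTGGCATTTCTCA gives TGAGAAATGCCAAGCCAAGG, found at positions 90–109 on the template; the primer anneals here to the top strand with its 3' end pointing upstream.
The product runs from position 60 to position 109, so its length is 109 − 60 + 1 = 50 bp.

50 bp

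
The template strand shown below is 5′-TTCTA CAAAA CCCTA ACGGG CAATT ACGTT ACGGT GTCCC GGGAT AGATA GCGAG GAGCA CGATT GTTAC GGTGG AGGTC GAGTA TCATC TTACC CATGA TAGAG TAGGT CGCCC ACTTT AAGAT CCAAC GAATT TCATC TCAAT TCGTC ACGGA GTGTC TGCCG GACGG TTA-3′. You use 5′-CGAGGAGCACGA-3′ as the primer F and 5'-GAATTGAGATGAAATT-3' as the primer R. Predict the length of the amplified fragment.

96 bp

The forward primer matches the template at positions 52–63.
Taking the reverse complement of GAATTGAGATGAAATT gives AATTTCATCTCAATTC, found at positions 132–147 on the template; the primer anneals here to the top strand with its 3' end pointing upstream.
Product length = (reverse-primer end) − (forward-primer start) + 1 = 147 − 52 + 1 = 96 bp.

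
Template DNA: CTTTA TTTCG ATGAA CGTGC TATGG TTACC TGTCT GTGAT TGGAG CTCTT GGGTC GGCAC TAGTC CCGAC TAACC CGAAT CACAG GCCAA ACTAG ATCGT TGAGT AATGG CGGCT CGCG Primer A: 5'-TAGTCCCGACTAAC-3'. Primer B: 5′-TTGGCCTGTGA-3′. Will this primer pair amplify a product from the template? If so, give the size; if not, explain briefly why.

Primer A (TAGTCCCGACTAAC) matches the top strand at positions 61–74; it acts as a forward primer.
Primer B's reverse complement is TCACAGGCCAA, matching the top strand at positions 80–90; it acts as a reverse primer.
The 3' ends face each other across positions 61–90, giving a 30 bp product.

Yes — a 30 bp product.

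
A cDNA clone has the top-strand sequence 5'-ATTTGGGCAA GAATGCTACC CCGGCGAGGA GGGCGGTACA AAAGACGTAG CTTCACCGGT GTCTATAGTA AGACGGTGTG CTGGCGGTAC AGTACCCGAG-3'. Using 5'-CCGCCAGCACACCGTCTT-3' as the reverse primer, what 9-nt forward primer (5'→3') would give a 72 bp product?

5'-CTACCCCGG-3'

The reverse primer's reverse complement AAGACGGTGTGCTGGCGG matches the template at positions 70–87, so the product ends at position 87.
A 72 bp product then starts at position 87 − 72 + 1 = 16.
The forward primer is identical to the top strand there: CTACCCCGG.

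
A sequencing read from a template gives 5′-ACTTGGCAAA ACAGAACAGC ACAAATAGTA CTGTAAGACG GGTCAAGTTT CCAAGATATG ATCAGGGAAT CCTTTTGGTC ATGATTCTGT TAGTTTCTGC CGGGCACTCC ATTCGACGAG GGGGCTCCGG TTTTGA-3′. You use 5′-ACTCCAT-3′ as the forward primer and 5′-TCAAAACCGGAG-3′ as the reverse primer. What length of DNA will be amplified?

The forward primer matches the template at positions 106–112.
The reverse primer's reverse complement is CTCCGGTTTTGA, which matches the template at positions 125–136.
Product length = (reverse-primer end) − (forward-primer start) + 1 = 136 − 106 + 1 = 31 bp.

31 bp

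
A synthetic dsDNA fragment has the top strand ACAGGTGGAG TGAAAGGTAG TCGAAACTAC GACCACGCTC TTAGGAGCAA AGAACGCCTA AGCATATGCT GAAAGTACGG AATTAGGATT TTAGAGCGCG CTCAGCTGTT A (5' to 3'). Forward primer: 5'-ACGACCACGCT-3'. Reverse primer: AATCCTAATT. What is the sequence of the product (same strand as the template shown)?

5'-ACGACCACGCTCTTAGGAGCAAAGAACGCCTAAGCATATGCTGAAAGTACGGAATTAGGATT-3'

The forward primer matches the template at positions 29–39.
Taking the reverse complement of AATCCTAATT gives AATTAGGATT, found at positions 81–90 on the template; the primer anneals here to the top strand with its 3' end pointing upstream.
The product is the template from position 29 through 90 (62 bp).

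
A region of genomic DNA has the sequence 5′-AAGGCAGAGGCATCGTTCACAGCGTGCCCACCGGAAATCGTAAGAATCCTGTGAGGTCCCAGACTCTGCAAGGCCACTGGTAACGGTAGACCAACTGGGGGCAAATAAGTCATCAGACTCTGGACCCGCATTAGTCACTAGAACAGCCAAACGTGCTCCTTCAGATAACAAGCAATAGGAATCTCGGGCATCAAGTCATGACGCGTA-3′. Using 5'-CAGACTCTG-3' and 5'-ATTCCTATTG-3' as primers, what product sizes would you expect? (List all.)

123 bp, 69 bp

The forward primer CAGACTCTG matches the top strand at positions 60–68, 114–122.
The reverse primer's reverse complement is CAATAGGAAT, matching at positions 173–182.
Each forward site pairs with the reverse site to give a product ending at position 182: sizes 123, 69 bp.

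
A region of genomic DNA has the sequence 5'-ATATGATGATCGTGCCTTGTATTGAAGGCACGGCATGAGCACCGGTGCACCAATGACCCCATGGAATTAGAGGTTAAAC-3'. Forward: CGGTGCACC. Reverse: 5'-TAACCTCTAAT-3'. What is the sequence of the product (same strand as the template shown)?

5'-CGGTGCACCAATGACCCCATGGAATTAGAGGTTA-3'

Scanning the template, CGGTGCACC occurs at positions 43–51; this primer anneals to the bottom strand there with its 3' end pointing downstream.
The reverse primer's reverse complement is ATTAGAGGTTA, which matches the template at positions 66–76.
The product is the template from position 43 through 76 (34 bp).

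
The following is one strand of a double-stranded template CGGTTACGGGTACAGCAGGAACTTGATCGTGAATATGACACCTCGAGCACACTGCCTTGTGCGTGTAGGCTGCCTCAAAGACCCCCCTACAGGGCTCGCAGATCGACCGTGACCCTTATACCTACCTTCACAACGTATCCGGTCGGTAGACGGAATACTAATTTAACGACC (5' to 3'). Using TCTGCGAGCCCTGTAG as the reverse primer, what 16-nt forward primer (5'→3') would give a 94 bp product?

The reverse primer's reverse complement CTACAGGGCTCGCAGA matches the template at positions 87–102, so the product ends at position 102.
A 94 bp product then starts at position 102 − 94 + 1 = 9.
The forward primer is identical to the top strand there: GGTACAGCAGGAACTT.

5'-GGTACAGCAGGAACTT-3'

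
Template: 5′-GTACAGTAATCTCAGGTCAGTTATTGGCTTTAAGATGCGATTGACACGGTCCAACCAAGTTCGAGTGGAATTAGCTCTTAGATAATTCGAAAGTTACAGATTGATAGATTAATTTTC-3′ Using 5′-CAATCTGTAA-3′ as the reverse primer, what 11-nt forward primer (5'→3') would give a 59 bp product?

5'-CACGGTCCAAC-3'

The reverse primer's reverse complement TTACAGATTG matches the template at positions 94–103, so the product ends at position 103.
A 59 bp product then starts at position 103 − 59 + 1 = 45.
The forward primer is identical to the top strand there: CACGGTCCAAC.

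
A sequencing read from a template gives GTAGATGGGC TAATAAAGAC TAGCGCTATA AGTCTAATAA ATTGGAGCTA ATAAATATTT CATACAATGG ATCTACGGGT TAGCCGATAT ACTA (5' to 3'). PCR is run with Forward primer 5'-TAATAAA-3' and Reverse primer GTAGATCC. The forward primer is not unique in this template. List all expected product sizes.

66 bp, 42 bp, 28 bp

The forward primer TAATAAA matches the top strand at positions 11–17, 35–41, 49–55.
The reverse primer's reverse complement is GGATCTAC, matching at positions 69–76.
Each forward site pairs with the reverse site to give a product ending at position 76: sizes 66, 42, 28 bp.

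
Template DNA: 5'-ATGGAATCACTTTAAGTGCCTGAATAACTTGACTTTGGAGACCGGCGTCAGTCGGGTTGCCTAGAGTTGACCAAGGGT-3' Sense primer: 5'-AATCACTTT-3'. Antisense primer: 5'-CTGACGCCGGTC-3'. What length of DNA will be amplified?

47 bp

Scanning the template, AATCACTTT occurs at positions 5–13; this primer anneals to the bottom strand there with its 3' end pointing downstream.
The reverse primer's reverse complement is GACCGGCGTCAG, which matches the template at positions 40–51.
Amplicon spans positions 5–51: 47 bp.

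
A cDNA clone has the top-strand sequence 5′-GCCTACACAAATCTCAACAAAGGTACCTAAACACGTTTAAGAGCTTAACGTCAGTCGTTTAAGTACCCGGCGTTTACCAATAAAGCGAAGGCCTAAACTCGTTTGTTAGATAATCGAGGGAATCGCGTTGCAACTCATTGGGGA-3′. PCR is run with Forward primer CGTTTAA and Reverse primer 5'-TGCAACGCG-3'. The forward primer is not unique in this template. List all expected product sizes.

The forward primer CGTTTAA matches the top strand at positions 34–40, 56–62.
The reverse primer's reverse complement is CGCGTTGCA, matching at positions 124–132.
Each forward site pairs with the reverse site to give a product ending at position 132: sizes 99, 77 bp.

99 bp, 77 bp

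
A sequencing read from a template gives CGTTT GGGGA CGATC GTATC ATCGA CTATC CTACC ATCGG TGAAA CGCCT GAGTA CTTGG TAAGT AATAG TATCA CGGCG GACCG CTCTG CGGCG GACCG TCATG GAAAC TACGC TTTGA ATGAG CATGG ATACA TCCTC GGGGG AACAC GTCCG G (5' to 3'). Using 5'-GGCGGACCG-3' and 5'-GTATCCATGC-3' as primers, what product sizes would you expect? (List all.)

The forward primer GGCGGACCG matches the top strand at positions 77–85, 92–100.
The reverse primer's reverse complement is GCATGGATAC, matching at positions 125–134.
Each forward site pairs with the reverse site to give a product ending at position 134: sizes 58, 43 bp.

58 bp, 43 bp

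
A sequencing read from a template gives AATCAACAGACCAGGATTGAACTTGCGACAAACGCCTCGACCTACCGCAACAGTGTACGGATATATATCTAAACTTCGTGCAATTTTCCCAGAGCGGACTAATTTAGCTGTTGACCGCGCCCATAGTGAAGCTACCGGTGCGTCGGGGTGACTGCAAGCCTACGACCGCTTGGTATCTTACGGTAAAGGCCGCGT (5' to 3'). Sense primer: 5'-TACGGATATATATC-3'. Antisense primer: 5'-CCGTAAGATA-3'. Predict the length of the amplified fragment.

The forward primer matches the template at positions 56–69.
Taking the reverse complement of CCGTAAGATA gives TATCTTACGG, found at positions 174–183 on the template; the primer anneals here to the top strand with its 3' end pointing upstream.
Product length = (reverse-primer end) − (forward-primer start) + 1 = 183 − 56 + 1 = 128 bp.

128 bp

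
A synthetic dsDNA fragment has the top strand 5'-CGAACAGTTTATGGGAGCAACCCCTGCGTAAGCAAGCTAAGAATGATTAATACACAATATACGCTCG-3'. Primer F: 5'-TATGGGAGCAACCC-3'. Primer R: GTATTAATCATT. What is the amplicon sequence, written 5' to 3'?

5'-TATGGGAGCAACCCCTGCGTAAGCAAGCTAAGAATGATTAATAC-3'

Forward primer TATGGGAGCAACCC is found on the top strand at positions 10–23.
Reverse complement of the reverse primer: AATGATTAATAC. This occurs on the top strand at positions 42–53.
The product is the template from position 10 through 53 (44 bp).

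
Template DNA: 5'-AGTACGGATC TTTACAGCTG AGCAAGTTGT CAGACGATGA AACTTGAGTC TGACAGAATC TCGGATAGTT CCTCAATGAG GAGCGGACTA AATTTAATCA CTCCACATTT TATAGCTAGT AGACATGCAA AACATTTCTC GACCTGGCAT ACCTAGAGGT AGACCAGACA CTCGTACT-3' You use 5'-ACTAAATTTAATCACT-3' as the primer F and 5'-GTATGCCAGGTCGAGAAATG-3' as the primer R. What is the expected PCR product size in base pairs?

Forward primer ACTAAATTTAATCACT is found on the top strand at positions 87–102.
Taking the reverse complement of GTATGCCAGGTCGAGAAATG gives CATTTCTCGACCTGGCATAC, found at positions 133–152 on the template; the primer anneals here to the top strand with its 3' end pointing upstream.
Product length = (reverse-primer end) − (forward-primer start) + 1 = 152 − 87 + 1 = 66 bp.

66 bp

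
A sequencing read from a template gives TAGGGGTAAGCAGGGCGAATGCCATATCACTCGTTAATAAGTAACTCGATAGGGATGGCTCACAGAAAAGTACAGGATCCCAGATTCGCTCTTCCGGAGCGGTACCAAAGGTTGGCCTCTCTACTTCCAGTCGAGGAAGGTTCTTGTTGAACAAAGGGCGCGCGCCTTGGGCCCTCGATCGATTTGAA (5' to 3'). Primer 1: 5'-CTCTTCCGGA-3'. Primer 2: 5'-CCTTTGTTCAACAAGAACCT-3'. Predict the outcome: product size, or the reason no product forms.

Primer 1 (CTCTTCCGGA) matches the top strand at positions 89–98; it acts as a forward primer.
Primer 2's reverse complement is AGGTTCTTGTTGAACAAAGG, matching the top strand at positions 138–157; it acts as a reverse primer.
The 3' ends face each other across positions 89–157, giving a 69 bp product.

Yes — a 69 bp product.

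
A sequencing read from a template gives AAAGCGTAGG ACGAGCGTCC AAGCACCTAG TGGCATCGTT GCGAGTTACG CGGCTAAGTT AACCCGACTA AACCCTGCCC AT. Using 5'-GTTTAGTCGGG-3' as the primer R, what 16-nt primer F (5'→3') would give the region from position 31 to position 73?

The reverse primer's reverse complement CCCGACTAAAC matches the template at positions 63–73; the product starts at position 31.
The forward primer is identical to the top strand over positions 31–46: TGGCATCGTTGCGAGT.

5'-TGGCATCGTTGCGAGT-3'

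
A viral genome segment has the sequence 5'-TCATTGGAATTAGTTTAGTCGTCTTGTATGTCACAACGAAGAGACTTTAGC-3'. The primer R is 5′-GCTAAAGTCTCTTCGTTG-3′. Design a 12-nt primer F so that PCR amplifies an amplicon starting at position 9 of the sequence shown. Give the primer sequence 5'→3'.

The reverse primer's reverse complement CAACGAAGAGACTTTAGC matches the template at positions 34–51; the product starts at position 9.
The forward primer is identical to the top strand over positions 9–20: ATTAGTTTAGTC.

5'-ATTAGTTTAGTC-3'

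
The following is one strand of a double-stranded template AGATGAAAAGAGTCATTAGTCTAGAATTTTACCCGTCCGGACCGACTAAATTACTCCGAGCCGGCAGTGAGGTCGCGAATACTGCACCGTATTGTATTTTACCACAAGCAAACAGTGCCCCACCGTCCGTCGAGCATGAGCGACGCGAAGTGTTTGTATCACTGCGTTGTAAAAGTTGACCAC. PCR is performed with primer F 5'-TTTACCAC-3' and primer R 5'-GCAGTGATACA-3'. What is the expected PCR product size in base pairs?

The forward primer matches the template at positions 98–105.
Taking the reverse complement of GCAGTGATACA gives TGTATCACTGC, found at positions 155–165 on the template; the primer anneals here to the top strand with its 3' end pointing upstream.
Product length = (reverse-primer end) − (forward-primer start) + 1 = 165 − 98 + 1 = 68 bp.

68 bp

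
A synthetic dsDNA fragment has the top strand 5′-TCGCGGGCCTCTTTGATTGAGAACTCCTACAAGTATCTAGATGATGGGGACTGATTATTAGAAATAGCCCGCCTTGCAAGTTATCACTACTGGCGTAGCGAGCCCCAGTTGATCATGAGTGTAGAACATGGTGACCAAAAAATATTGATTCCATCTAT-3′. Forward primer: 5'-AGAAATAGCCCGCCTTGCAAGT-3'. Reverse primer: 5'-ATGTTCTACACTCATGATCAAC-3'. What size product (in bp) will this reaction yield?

70 bp

Forward primer AGAAATAGCCCGCCTTGCAAGT is found on the top strand at positions 60–81.
The reverse primer's reverse complement is GTTGATCATGAGTGTAGAACAT, which matches the template at positions 108–129.
Amplicon spans positions 60–129: 70 bp.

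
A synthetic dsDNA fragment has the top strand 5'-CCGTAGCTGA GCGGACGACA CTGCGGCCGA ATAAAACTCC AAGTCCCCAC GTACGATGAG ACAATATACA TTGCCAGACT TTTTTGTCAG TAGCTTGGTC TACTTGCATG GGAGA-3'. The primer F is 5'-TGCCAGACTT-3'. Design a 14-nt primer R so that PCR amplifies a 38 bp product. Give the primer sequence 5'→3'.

5'-ATGCAAGTAGACCA-3'

The forward primer binds at positions 72–81, so a 38 bp product ends at position 72 + 38 − 1 = 109.
The reverse primer anneals to the top strand over positions 96–109, i.e. to TGGTCTACTTGCAT.
Its sequence written 5'→3' is the reverse complement: ATGCAAGTAGACCA.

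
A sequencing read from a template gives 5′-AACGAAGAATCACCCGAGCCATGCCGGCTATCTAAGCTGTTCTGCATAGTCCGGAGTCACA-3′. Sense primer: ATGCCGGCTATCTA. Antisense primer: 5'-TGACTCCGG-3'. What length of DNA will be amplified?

Forward primer ATGCCGGCTATCTA is found on the top strand at positions 21–34.
Taking the reverse complement of TGACTCCGG gives CCGGAGTCA, found at positions 51–59 on the template; the primer anneals here to the top strand with its 3' end pointing upstream.
The product runs from position 21 to position 59, so its length is 59 − 21 + 1 = 39 bp.

39 bp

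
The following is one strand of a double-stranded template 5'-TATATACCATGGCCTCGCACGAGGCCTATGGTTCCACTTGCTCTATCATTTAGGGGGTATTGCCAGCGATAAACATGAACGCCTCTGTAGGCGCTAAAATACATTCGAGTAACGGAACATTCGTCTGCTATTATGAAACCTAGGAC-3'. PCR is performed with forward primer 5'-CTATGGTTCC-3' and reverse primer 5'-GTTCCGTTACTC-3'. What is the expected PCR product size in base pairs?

93 bp

The forward primer matches the template at positions 26–35.
Reverse complement of the reverse primer: GAGTAACGGAAC. This occurs on the top strand at positions 107–118.
The product runs from position 26 to position 118, so its length is 118 − 26 + 1 = 93 bp.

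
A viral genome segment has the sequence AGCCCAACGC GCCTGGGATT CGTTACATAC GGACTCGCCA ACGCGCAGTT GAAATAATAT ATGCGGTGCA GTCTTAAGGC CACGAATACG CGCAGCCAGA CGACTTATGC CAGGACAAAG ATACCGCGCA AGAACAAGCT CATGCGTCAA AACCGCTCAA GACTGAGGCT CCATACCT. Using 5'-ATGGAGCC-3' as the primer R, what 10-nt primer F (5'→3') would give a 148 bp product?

The reverse primer's reverse complement GGCTCCAT matches the template at positions 167–174, so the product ends at position 174.
A 148 bp product then starts at position 174 − 148 + 1 = 27.
The forward primer is identical to the top strand there: ATACGGACTC.

5'-ATACGGACTC-3'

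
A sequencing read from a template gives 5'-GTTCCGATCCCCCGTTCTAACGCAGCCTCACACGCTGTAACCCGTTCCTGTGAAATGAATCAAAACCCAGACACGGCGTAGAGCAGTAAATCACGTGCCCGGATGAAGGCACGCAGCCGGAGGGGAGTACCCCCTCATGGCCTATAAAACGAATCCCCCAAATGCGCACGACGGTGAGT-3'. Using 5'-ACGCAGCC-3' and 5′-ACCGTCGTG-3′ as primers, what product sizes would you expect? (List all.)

The forward primer ACGCAGCC matches the top strand at positions 20–27, 111–118.
The reverse primer's reverse complement is CACGACGGT, matching at positions 167–175.
Each forward site pairs with the reverse site to give a product ending at position 175: sizes 156, 65 bp.

156 bp, 65 bp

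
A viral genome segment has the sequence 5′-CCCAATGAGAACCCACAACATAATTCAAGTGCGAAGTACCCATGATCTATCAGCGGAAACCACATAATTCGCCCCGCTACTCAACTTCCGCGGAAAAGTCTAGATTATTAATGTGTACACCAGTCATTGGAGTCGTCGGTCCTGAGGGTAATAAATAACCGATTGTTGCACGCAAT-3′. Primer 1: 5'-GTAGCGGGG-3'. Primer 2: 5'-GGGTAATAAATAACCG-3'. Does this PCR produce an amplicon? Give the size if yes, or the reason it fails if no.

Primer 1 (GTAGCGGGG) has reverse complement CCCCGCTAC, which matches the top strand at positions 72–80; primer 1 anneals to the top strand there with its 3' end pointing upstream toward position 72.
Primer 2 (GGGTAATAAATAACCG) matches the top strand directly at positions 146–161; it anneals to the bottom strand with its 3' end pointing downstream toward position 161.
The 3' ends diverge (primer 1 extends toward position 1, primer 2 toward position 176), so the primers never converge on a shared product.

No product — the primers' 3' ends point away from each other.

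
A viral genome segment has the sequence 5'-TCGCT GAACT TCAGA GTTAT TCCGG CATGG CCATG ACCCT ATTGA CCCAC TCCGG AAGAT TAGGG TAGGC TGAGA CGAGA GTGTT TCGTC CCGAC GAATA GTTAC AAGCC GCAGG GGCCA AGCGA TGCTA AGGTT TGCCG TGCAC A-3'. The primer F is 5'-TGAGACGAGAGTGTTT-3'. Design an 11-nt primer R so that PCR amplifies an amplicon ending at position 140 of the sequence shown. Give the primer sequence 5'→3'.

5'-CGGCAAACCTT-3'

The forward primer binds at positions 71–86; the product's 3' end on the top strand is position 140.
The reverse primer anneals to the top strand over positions 130–140, i.e. to AAGGTTTGCCG.
Its sequence written 5'→3' is the reverse complement: CGGCAAACCTT.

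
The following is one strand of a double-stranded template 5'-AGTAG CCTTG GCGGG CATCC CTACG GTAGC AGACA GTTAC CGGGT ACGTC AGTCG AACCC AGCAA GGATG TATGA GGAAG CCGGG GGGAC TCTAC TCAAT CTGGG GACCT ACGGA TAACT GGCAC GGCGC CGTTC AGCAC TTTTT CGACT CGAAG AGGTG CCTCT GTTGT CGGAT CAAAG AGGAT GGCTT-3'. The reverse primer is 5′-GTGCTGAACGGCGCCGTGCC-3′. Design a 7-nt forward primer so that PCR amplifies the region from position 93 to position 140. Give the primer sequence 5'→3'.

5'-TACTCAA-3'

The reverse primer's reverse complement GGCACGGCGCCGTTCAGCAC matches the template at positions 121–140; the product starts at position 93.
The forward primer is identical to the top strand over positions 93–99: TACTCAA.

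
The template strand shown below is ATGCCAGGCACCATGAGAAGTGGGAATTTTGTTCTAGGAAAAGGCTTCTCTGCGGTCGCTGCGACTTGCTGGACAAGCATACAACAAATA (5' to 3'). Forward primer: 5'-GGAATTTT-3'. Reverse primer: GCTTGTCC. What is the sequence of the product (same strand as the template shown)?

5'-GGAATTTTGTTCTAGGAAAAGGCTTCTCTGCGGTCGCTGCGACTTGCTGGACAAGC-3'

Scanning the template, GGAATTTT occurs at positions 23–30; this primer anneals to the bottom strand there with its 3' end pointing downstream.
Reverse complement of the reverse primer: GGACAAGC. This occurs on the top strand at positions 71–78.
The product is the template from position 23 through 78 (56 bp).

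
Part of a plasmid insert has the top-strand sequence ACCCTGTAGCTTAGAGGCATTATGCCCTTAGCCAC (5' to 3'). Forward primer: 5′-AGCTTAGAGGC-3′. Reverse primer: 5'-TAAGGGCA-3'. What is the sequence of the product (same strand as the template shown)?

Forward primer AGCTTAGAGGC is found on the top strand at positions 8–18.
Reverse complement of the reverse primer: TGCCCTTA. This occurs on the top strand at positions 23–30.
The product is the template from position 8 through 30 (23 bp).

5'-AGCTTAGAGGCATTATGCCCTTA-3'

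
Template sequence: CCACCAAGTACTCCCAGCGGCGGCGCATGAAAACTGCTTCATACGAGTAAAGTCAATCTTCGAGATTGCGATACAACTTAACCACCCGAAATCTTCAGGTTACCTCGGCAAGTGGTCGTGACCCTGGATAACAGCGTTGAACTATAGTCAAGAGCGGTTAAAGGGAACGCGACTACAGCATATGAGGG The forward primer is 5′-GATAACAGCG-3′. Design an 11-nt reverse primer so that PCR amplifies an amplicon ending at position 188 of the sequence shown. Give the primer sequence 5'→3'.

The forward primer binds at positions 127–136; the product's 3' end on the top strand is position 188.
The reverse primer anneals to the top strand over positions 178–188, i.e. to GCATATGAGGG.
Its sequence written 5'→3' is the reverse complement: CCCTCATATGC.

5'-CCCTCATATGC-3'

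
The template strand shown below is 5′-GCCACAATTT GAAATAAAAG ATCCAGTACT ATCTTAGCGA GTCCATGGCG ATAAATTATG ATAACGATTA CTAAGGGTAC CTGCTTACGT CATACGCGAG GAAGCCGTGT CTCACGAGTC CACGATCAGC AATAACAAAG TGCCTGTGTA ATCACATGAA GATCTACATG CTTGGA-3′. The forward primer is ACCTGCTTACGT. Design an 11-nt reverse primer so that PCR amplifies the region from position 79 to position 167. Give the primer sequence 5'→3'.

5'-GTAGATCTTCA-3'

The product's 3' end on the top strand is position 167.
The reverse primer anneals to the top strand over positions 157–167, i.e. to TGAAGATCTAC.
Its sequence written 5'→3' is the reverse complement: GTAGATCTTCA.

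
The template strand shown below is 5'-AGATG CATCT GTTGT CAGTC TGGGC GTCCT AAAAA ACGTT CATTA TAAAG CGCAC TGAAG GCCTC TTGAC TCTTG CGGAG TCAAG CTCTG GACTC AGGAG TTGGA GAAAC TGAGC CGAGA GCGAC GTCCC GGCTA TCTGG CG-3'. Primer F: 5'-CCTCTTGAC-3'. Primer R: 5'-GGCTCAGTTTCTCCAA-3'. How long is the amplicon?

55 bp

The forward primer matches the template at positions 62–70.
Reverse complement of the reverse primer: TTGGAGAAACTGAGCC. This occurs on the top strand at positions 101–116.
The product runs from position 62 to position 116, so its length is 116 − 62 + 1 = 55 bp.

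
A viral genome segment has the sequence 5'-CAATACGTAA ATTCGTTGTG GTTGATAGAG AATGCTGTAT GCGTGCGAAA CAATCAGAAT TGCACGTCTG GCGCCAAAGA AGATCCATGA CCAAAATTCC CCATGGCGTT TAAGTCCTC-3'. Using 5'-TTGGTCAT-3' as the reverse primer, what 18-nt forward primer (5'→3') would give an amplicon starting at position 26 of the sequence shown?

The reverse primer's reverse complement ATGACCAA matches the template at positions 87–94; the product starts at position 26.
The forward primer is identical to the top strand over positions 26–43: TAGAGAATGCTGTATGCG.

5'-TAGAGAATGCTGTATGCG-3'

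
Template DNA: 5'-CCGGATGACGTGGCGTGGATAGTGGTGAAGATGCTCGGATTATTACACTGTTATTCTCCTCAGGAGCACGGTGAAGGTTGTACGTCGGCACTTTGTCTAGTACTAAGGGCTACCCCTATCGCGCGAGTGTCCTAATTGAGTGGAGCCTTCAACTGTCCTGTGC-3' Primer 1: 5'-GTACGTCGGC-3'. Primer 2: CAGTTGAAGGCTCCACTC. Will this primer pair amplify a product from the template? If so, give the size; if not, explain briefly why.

Yes — a 76 bp product.

Primer 1 (GTACGTCGGC) matches the top strand at positions 80–89; it acts as a forward primer.
Primer 2's reverse complement is GAGTGGAGCCTTCAACTG, matching the top strand at positions 138–155; it acts as a reverse primer.
The 3' ends face each other across positions 80–155, giving a 76 bp product.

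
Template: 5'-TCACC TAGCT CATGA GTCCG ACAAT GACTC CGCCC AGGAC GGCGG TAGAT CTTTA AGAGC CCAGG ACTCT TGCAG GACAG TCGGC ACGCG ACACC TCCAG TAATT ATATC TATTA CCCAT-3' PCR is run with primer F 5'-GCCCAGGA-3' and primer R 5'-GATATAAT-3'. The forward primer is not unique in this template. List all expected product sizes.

79 bp, 52 bp

The forward primer GCCCAGGA matches the top strand at positions 32–39, 59–66.
The reverse primer's reverse complement is ATTATATC, matching at positions 103–110.
Each forward site pairs with the reverse site to give a product ending at position 110: sizes 79, 52 bp.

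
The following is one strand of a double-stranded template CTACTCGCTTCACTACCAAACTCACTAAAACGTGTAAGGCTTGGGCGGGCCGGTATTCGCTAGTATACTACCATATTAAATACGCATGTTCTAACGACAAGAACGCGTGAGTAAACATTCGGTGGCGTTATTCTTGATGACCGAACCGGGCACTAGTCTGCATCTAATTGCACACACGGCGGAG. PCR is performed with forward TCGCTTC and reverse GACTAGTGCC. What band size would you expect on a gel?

Scanning the template, TCGCTTC occurs at positions 5–11; this primer anneals to the bottom strand there with its 3' end pointing downstream.
The reverse primer's reverse complement is GGCACTAGTC, which matches the template at positions 149–158.
Product length = (reverse-primer end) − (forward-primer start) + 1 = 158 − 5 + 1 = 154 bp.

154 bp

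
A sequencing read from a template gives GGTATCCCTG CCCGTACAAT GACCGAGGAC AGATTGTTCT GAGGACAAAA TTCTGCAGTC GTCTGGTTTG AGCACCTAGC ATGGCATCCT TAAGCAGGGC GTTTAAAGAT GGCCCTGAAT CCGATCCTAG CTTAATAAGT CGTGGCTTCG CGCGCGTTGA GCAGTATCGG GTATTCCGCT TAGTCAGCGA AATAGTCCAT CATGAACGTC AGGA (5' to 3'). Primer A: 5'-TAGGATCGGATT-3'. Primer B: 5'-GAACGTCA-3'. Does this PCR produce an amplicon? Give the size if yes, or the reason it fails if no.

Primer A (TAGGATCGGATT) has reverse complement AATCCGATCCTA, which matches the top strand at positions 118–129; primer A anneals to the top strand there with its 3' end pointing upstream toward position 118.
Primer B (GAACGTCA) matches the top strand directly at positions 204–211; it anneals to the bottom strand with its 3' end pointing downstream toward position 211.
The 3' ends diverge (primer A extends toward position 1, primer B toward position 214), so the primers never converge on a shared product.

No product — the primers' 3' ends point away from each other.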